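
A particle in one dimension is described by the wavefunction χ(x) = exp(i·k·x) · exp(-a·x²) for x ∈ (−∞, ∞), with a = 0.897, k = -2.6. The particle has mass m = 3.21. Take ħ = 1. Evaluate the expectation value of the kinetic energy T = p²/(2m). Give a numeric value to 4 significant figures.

1.193

T = −(ħ²/2m) d²/dx², so ⟨T⟩ = −(ħ²/2m) ∫ χ*·χ'' dx / ∫|χ|² dx; with m = 3.21.
Gaussian moments: ∫x^(2j)·e^(−2ax²) dx = (2j−1)!!/(4a)^j · √(π/(2a)), odd powers integrate to 0; here √(π/(2a)) = 1.3233. Derivatives: χ′ = (ik − 2ax)·χ, χ″ = ((ik − 2ax)² − 2a)·χ; the odd-in-x pieces drop out.
State is unnormalized: ∫|χ|² dx = 1.3233, and ∫χ*·(−ħ²/2m · χ'') dx = 1.5783, so ⟨T⟩ = 1.5783 / 1.3233.
⟨T⟩ = 1.1927.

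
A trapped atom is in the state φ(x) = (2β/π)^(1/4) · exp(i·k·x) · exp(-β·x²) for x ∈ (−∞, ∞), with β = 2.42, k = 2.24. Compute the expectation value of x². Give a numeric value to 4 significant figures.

0.1033

⟨x²⟩ = ∫ x²·|φ|² dx (integrals over the domain).
Gaussian moments: ∫x^(2j)·e^(−2βx²) dx = (2j−1)!!/(4β)^j · √(π/(2β)), odd powers integrate to 0; here √(π/(2β)) = 0.80566.
⟨x²⟩ = 0.10331.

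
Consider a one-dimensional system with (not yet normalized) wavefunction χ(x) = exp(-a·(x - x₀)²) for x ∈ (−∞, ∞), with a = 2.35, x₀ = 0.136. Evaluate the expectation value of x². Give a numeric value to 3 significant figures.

⟨x²⟩ = ∫ x²·|χ|² dx / ∫|χ|² dx (integrals over the domain).
Gaussian moments (u = x − x₀): ∫u^(2j)·e^(−2au²) du = (2j−1)!!/(4a)^j · √(π/(2a)), odd powers integrate to 0; here √(π/(2a)) = 0.81757.
State is unnormalized: ∫|χ|² dx = 0.81757, and ∫χ*·x²·χ dx = 0.10210, so ⟨x²⟩ = 0.10210 / 0.81757.
⟨x²⟩ = 0.12488.

0.125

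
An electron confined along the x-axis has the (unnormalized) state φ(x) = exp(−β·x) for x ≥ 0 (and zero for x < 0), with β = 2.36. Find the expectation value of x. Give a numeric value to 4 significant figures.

⟨x⟩ = ∫ x·|φ|² dx / ∫|φ|² dx (integrals over the domain).
Every integrand reduces to terms xʲ·e^(−2βx) on [0, ∞); use ∫₀^∞ xʲ·e^(−2βx) dx = j!/(2β)^(j+1).
State is unnormalized: ∫|φ|² dx = 0.21186, and ∫φ*·x·φ dx = 0.044887, so ⟨x⟩ = 0.044887 / 0.21186.
⟨x⟩ = 0.21186.

0.2119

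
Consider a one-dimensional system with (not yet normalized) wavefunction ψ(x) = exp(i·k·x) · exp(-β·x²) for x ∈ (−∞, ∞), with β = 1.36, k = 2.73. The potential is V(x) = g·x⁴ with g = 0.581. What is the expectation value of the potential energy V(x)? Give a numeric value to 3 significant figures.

⟨V⟩ = ∫ V(x)·|ψ|² dx / ∫|ψ|² dx.
Gaussian moments: ∫x^(2j)·e^(−2βx²) dx = (2j−1)!!/(4β)^j · √(π/(2β)), odd powers integrate to 0; here √(π/(2β)) = 1.0747.
State is unnormalized: ∫|ψ|² dx = 1.0747, and ∫ψ*·V(x)·ψ dx = 0.063298, so ⟨V⟩ = 0.063298 / 1.0747.
⟨V⟩ = 0.058898.

0.0589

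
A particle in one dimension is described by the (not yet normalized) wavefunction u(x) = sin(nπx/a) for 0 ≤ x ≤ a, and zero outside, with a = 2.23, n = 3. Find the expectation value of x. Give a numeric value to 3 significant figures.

⟨x⟩ = ∫ x·|u|² dx / ∫|u|² dx (integrals over the domain).
With sin²θ = (1 − cos2θ)/2 on 0 ≤ x ≤ a: ∫sin²(nπx/a) dx = a/2, ∫x·sin²(nπx/a) dx = a²/4, ∫x²·sin²(nπx/a) dx = a³·(1/6 − 1/(4n²π²)); higher powers xᵏ the same way, integrating xᵏ·cos(2nπx/a) by parts.
State is unnormalized: ∫|u|² dx = 1.1150, and ∫u*·x·u dx = 1.2432, so ⟨x⟩ = 1.2432 / 1.1150.
⟨x⟩ = 1.1150.

1.12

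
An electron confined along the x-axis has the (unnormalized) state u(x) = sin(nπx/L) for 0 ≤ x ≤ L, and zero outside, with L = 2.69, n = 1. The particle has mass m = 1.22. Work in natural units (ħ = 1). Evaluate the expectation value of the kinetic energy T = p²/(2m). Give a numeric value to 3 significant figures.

T = −(ħ²/2m) d²/dx², so ⟨T⟩ = −(ħ²/2m) ∫ u*·u'' dx / ∫|u|² dx; with m = 1.22.
d/dx sin(nπx/L) = (nπ/L)·cos(nπx/L) and d²/dx² sin(nπx/L) = −(nπ/L)²·sin(nπx/L); on 0 ≤ x ≤ L, ∫sin²(nπx/L) dx = L/2 and ∫sin(nπx/L)·cos(nπx/L) dx = 0.
State is unnormalized: ∫|u|² dx = 1.3450, and ∫u*·(−ħ²/2m · u'') dx = 0.75184, so ⟨T⟩ = 0.75184 / 1.3450.
⟨T⟩ = 0.55899.

0.559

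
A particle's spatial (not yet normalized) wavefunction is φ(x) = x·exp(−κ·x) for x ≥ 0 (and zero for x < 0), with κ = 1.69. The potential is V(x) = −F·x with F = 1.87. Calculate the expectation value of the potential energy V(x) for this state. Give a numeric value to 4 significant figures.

-1.660

⟨V⟩ = ∫ V(x)·|φ|² dx / ∫|φ|² dx.
Every integrand reduces to terms xʲ·e^(−2κx) on [0, ∞); use ∫₀^∞ xʲ·e^(−2κx) dx = j!/(2κ)^(j+1).
State is unnormalized: ∫|φ|² dx = 0.051794, and ∫φ*·V(x)·φ dx = -0.085966, so ⟨V⟩ = -0.085966 / 0.051794.
⟨V⟩ = -1.6598.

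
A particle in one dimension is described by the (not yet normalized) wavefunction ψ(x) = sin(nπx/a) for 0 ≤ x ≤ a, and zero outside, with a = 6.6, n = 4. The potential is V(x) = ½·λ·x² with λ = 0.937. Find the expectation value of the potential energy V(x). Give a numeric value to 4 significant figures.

⟨V⟩ = ∫ V(x)·|ψ|² dx / ∫|ψ|² dx.
With sin²θ = (1 − cos2θ)/2 on 0 ≤ x ≤ a: ∫sin²(nπx/a) dx = a/2, ∫x·sin²(nπx/a) dx = a²/4, ∫x²·sin²(nπx/a) dx = a³·(1/6 − 1/(4n²π²)); higher powers xᵏ the same way, integrating xᵏ·cos(2nπx/a) by parts.
State is unnormalized: ∫|ψ|² dx = 3.3000, and ∫ψ*·V(x)·ψ dx = 22.235, so ⟨V⟩ = 22.235 / 3.3000.
⟨V⟩ = 6.7380.

6.738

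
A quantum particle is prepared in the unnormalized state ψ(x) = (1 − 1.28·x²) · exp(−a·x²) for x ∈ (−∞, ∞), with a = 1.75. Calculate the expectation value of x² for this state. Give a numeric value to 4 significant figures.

0.07865

⟨x²⟩ = ∫ x²·|ψ|² dx / ∫|ψ|² dx (integrals over the domain).
Expand each integrand as polynomial × e^(−2ax²) and use ∫x^(2j)·e^(−2ax²) dx = (2j−1)!!/(4a)^j · √(π/(2a)), odd powers → 0; here √(π/(2a)) = 0.94742.
State is unnormalized: ∫|ψ|² dx = 0.69597, and ∫ψ*·x²·ψ dx = 0.054735, so ⟨x²⟩ = 0.054735 / 0.69597.
⟨x²⟩ = 0.078645.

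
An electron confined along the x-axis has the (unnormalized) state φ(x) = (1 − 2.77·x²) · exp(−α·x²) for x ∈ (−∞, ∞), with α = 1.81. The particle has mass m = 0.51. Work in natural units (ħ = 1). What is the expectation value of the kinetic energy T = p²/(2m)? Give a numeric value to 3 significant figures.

7.35

T = −(ħ²/2m) d²/dx², so ⟨T⟩ = −(ħ²/2m) ∫ φ*·φ'' dx / ∫|φ|² dx; with m = 0.51.
Expand each integrand as polynomial × e^(−2αx²) and use ∫x^(2j)·e^(−2αx²) dx = (2j−1)!!/(4α)^j · √(π/(2α)), odd powers → 0; here √(π/(2α)) = 0.93158. Differentiate with the product rule, d/dx e^(−αx²) = −2αx·e^(−αx²).
State is unnormalized: ∫|φ|² dx = 0.62784, and ∫φ*·(−ħ²/2m · φ'') dx = 4.6119, so ⟨T⟩ = 4.6119 / 0.62784.
⟨T⟩ = 7.3457.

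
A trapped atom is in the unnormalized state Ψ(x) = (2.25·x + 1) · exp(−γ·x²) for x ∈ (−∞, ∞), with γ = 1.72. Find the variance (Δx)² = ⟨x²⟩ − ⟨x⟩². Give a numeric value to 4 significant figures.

Compute ⟨x⟩ and ⟨x²⟩ separately, then (Δx)² = ⟨x²⟩ − ⟨x⟩².
Expand each integrand as polynomial × e^(−2γx²) and use ∫x^(2j)·e^(−2γx²) dx = (2j−1)!!/(4γ)^j · √(π/(2γ)), odd powers → 0; here √(π/(2γ)) = 0.95564.
Normalization: ∫|Ψ|² dx = 1.6588.
⟨x⟩ = 0.37681 and ⟨x²⟩ = 0.26858.
(Δx)² = 0.26858 − (0.37681)² = 0.12659.

0.1266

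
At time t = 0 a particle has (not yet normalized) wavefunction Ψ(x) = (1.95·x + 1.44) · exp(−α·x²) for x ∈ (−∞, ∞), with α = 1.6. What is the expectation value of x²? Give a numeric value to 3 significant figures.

0.226

⟨x²⟩ = ∫ x²·|Ψ|² dx / ∫|Ψ|² dx (integrals over the domain).
Expand each integrand as polynomial × e^(−2αx²) and use ∫x^(2j)·e^(−2αx²) dx = (2j−1)!!/(4α)^j · √(π/(2α)), odd powers → 0; here √(π/(2α)) = 0.99083.
State is unnormalized: ∫|Ψ|² dx = 2.6433, and ∫Ψ*·x²·Ψ dx = 0.59698, so ⟨x²⟩ = 0.59698 / 2.6433.
⟨x²⟩ = 0.22585.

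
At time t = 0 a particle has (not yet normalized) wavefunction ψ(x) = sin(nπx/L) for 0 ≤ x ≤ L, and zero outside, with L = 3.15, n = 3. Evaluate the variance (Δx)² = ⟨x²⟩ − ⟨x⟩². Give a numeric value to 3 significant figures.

Compute ⟨x⟩ and ⟨x²⟩ separately, then (Δx)² = ⟨x²⟩ − ⟨x⟩².
With sin²θ = (1 − cos2θ)/2 on 0 ≤ x ≤ L: ∫sin²(nπx/L) dx = L/2, ∫x·sin²(nπx/L) dx = L²/4, ∫x²·sin²(nπx/L) dx = L³·(1/6 − 1/(4n²π²)); higher powers xᵏ the same way, integrating xᵏ·cos(2nπx/L) by parts.
Normalization: ∫|ψ|² dx = 1.5750.
⟨x⟩ = 1.5750 and ⟨x²⟩ = 3.2516.
(Δx)² = 3.2516 − (1.5750)² = 0.77102.

0.771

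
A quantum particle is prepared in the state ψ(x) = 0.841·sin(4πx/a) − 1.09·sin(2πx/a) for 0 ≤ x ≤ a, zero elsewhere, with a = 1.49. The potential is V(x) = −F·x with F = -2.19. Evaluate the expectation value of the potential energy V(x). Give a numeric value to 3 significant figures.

⟨V⟩ = ∫ V(x)·|ψ|² dx / ∫|ψ|² dx.
On 0 ≤ x ≤ a (j ≠ l): ∫sin²(jπx/a) dx = a/2, ∫sin(jπx/a)·sin(lπx/a) dx = 0; diagonal moments ∫x·sin²(jπx/a) dx = a²/4, ∫x²·sin²(jπx/a) dx = a³·(1/6 − 1/(4j²π²)); cross terms ∫x·sin(jπx/a)·sin(lπx/a) dx = 0 for j + l even and −4jla²/(π²(j² − l²)²) for j + l odd, ∫x²·sin(jπx/a)·sin(lπx/a) dx = (−1)^(j+l)·4jla³/(π²(j² − l²)²); higher powers the same way via product-to-sum and parts.
State is unnormalized: ∫|ψ|² dx = 1.4121, and ∫ψ*·V(x)·ψ dx = 2.3038, so ⟨V⟩ = 2.3038 / 1.4121.
⟨V⟩ = 1.6316.

1.63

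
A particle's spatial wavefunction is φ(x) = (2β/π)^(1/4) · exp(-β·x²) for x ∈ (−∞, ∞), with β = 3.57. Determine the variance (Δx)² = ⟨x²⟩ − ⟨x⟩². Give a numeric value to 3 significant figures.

0.0700

Compute ⟨x⟩ and ⟨x²⟩ separately, then (Δx)² = ⟨x²⟩ − ⟨x⟩².
Gaussian moments: ∫x^(2j)·e^(−2βx²) dx = (2j−1)!!/(4β)^j · √(π/(2β)), odd powers integrate to 0; here √(π/(2β)) = 0.66332.
⟨x⟩ = 0.0000 and ⟨x²⟩ = 0.070028.
(Δx)² = 0.070028 − (0.0000)² = 0.070028.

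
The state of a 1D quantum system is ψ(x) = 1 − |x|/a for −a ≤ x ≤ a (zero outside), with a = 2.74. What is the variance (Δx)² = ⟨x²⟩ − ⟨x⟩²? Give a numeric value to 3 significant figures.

0.751

Compute ⟨x⟩ and ⟨x²⟩ separately, then (Δx)² = ⟨x²⟩ − ⟨x⟩².
ψ is even, so ∫ over [−a, a] = 2∫₀ᵃ with ψ = 1 − x/a there: ∫₀ᵃ (1 − x/a)² dx = a/3, ∫₀ᵃ x²(1 − x/a)² dx = a³/30, ∫₀ᵃ x⁴(1 − x/a)² dx = a⁵/105.
Normalization: ∫|ψ|² dx = 1.8267.
⟨x⟩ = 0.0000 and ⟨x²⟩ = 0.75076.
(Δx)² = 0.75076 − (0.0000)² = 0.75076.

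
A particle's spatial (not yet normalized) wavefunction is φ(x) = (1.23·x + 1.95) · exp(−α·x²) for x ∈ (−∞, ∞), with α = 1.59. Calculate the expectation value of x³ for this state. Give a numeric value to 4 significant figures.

0.08806

⟨x³⟩ = ∫ x³·|φ|² dx / ∫|φ|² dx (integrals over the domain).
Expand each integrand as polynomial × e^(−2αx²) and use ∫x^(2j)·e^(−2αx²) dx = (2j−1)!!/(4α)^j · √(π/(2α)), odd powers → 0; here √(π/(2α)) = 0.99394.
State is unnormalized: ∫|φ|² dx = 4.0159, and ∫φ*·x³·φ dx = 0.35362, so ⟨x³⟩ = 0.35362 / 4.0159.
⟨x³⟩ = 0.088055.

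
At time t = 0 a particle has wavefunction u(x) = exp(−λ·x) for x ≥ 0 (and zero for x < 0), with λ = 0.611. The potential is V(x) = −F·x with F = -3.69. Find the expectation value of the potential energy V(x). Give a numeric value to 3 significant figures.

⟨V⟩ = ∫ V(x)·|u|² dx / ∫|u|² dx.
Every integrand reduces to terms xʲ·e^(−2λx) on [0, ∞); use ∫₀^∞ xʲ·e^(−2λx) dx = j!/(2λ)^(j+1).
State is unnormalized: ∫|u|² dx = 0.81833, and ∫u*·V(x)·u dx = 2.4711, so ⟨V⟩ = 2.4711 / 0.81833.
⟨V⟩ = 3.0196.

3.02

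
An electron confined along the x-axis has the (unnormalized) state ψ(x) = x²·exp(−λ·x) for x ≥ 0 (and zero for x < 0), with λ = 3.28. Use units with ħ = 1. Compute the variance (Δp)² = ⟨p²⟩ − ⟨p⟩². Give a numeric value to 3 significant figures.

3.59

Compute ⟨p⟩ and ⟨p²⟩ separately; (Δp)² = ⟨p²⟩ − ⟨p⟩².
Differentiate x²·exp(−λ·x) with the product rule; every integrand then reduces to terms xʲ·e^(−2λx) on [0, ∞), with ∫₀^∞ xʲ·e^(−2λx) dx = j!/(2λ)^(j+1).
Normalization: ∫|ψ|² dx = 0.0019756.
⟨p⟩ = 0.0000 and ⟨p²⟩ = 3.5861.
(Δp)² = 3.5861 − (0.0000)² = 3.5861.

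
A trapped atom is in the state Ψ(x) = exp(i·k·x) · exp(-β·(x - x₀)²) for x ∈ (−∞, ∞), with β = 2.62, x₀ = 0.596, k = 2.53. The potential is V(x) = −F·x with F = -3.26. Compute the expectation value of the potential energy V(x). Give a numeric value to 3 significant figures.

⟨V⟩ = ∫ V(x)·|Ψ|² dx / ∫|Ψ|² dx.
Gaussian moments (u = x − x₀): ∫u^(2j)·e^(−2βu²) du = (2j−1)!!/(4β)^j · √(π/(2β)), odd powers integrate to 0; here √(π/(2β)) = 0.77430.
State is unnormalized: ∫|Ψ|² dx = 0.77430, and ∫Ψ*·V(x)·Ψ dx = 1.5044, so ⟨V⟩ = 1.5044 / 0.77430.
⟨V⟩ = 1.9430.

1.94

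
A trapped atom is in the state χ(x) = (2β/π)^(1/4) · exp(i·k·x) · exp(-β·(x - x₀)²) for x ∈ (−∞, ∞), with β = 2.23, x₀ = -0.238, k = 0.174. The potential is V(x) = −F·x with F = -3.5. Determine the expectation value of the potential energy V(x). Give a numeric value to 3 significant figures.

-0.833

⟨V⟩ = ∫ V(x)·|χ|² dx.
Gaussian moments (u = x − x₀): ∫u^(2j)·e^(−2βu²) du = (2j−1)!!/(4β)^j · √(π/(2β)), odd powers integrate to 0; here √(π/(2β)) = 0.83928.
⟨V⟩ = -0.83300.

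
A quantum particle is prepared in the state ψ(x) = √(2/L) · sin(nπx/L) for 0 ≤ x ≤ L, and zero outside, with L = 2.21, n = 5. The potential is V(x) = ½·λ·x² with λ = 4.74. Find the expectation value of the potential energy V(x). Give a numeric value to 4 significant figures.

3.835

⟨V⟩ = ∫ V(x)·|ψ|² dx.
With sin²θ = (1 − cos2θ)/2 on 0 ≤ x ≤ L: ∫sin²(nπx/L) dx = L/2, ∫x·sin²(nπx/L) dx = L²/4, ∫x²·sin²(nπx/L) dx = L³·(1/6 − 1/(4n²π²)); higher powers xᵏ the same way, integrating xᵏ·cos(2nπx/L) by parts.
⟨V⟩ = 3.8350.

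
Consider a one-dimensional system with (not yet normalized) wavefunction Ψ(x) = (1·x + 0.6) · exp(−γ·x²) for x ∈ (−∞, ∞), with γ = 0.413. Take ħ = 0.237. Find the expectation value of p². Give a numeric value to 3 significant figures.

p² Ψ = −ħ² d²Ψ/dx²; ⟨p²⟩ = −ħ² ∫ Ψ*·Ψ'' dx / ∫|Ψ|² dx.
Expand each integrand as polynomial × e^(−2γx²) and use ∫x^(2j)·e^(−2γx²) dx = (2j−1)!!/(4γ)^j · √(π/(2γ)), odd powers → 0; here √(π/(2γ)) = 1.9502. Differentiate with the product rule, d/dx e^(−γx²) = −2γx·e^(−γx²).
State is unnormalized: ∫|Ψ|² dx = 1.8826, and ∫Ψ*·(−ħ² Ψ'') dx = 0.098443, so ⟨p²⟩ = 0.098443 / 1.8826.
⟨p²⟩ = 0.052291.

0.0523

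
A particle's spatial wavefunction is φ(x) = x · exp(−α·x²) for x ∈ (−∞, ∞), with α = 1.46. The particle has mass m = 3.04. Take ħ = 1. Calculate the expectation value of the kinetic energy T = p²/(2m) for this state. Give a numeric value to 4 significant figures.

0.7204

T = −(ħ²/2m) d²/dx², so ⟨T⟩ = −(ħ²/2m) ∫ φ*·φ'' dx / ∫|φ|² dx; with m = 3.04.
Expand each integrand as polynomial × e^(−2αx²) and use ∫x^(2j)·e^(−2αx²) dx = (2j−1)!!/(4α)^j · √(π/(2α)), odd powers → 0; here √(π/(2α)) = 1.0373. Differentiate with the product rule, d/dx e^(−αx²) = −2αx·e^(−αx²).
State is unnormalized: ∫|φ|² dx = 0.17761, and ∫φ*·(−ħ²/2m · φ'') dx = 0.12795, so ⟨T⟩ = 0.12795 / 0.17761.
⟨T⟩ = 0.72039.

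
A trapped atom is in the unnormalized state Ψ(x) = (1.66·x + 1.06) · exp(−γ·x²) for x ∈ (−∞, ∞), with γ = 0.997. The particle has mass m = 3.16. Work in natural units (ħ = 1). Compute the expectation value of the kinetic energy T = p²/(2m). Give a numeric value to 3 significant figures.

T = −(ħ²/2m) d²/dx², so ⟨T⟩ = −(ħ²/2m) ∫ Ψ*·Ψ'' dx / ∫|Ψ|² dx; with m = 3.16.
Expand each integrand as polynomial × e^(−2γx²) and use ∫x^(2j)·e^(−2γx²) dx = (2j−1)!!/(4γ)^j · √(π/(2γ)), odd powers → 0; here √(π/(2γ)) = 1.2552. Differentiate with the product rule, d/dx e^(−γx²) = −2γx·e^(−γx²).
State is unnormalized: ∫|Ψ|² dx = 2.2776, and ∫Ψ*·(−ħ²/2m · Ψ'') dx = 0.63295, so ⟨T⟩ = 0.63295 / 2.2776.
⟨T⟩ = 0.27790.

0.278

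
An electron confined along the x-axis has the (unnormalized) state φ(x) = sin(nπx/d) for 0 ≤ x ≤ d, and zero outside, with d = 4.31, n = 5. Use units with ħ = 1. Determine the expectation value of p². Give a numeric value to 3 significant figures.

13.3

p² φ = −ħ² d²φ/dx²; ⟨p²⟩ = −ħ² ∫ φ*·φ'' dx / ∫|φ|² dx.
d/dx sin(nπx/d) = (nπ/d)·cos(nπx/d) and d²/dx² sin(nπx/d) = −(nπ/d)²·sin(nπx/d); on 0 ≤ x ≤ d, ∫sin²(nπx/d) dx = d/2 and ∫sin(nπx/d)·cos(nπx/d) dx = 0.
State is unnormalized: ∫|φ|² dx = 2.1550, and ∫φ*·(−ħ² φ'') dx = 28.624, so ⟨p²⟩ = 28.624 / 2.1550.
⟨p²⟩ = 13.283.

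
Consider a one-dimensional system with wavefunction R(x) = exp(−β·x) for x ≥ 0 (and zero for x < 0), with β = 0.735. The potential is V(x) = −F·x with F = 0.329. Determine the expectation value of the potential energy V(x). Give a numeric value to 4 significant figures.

-0.2238

⟨V⟩ = ∫ V(x)·|R|² dx / ∫|R|² dx.
Every integrand reduces to terms xʲ·e^(−2βx) on [0, ∞); use ∫₀^∞ xʲ·e^(−2βx) dx = j!/(2β)^(j+1).
State is unnormalized: ∫|R|² dx = 0.68027, and ∫R*·V(x)·R dx = -0.15225, so ⟨V⟩ = -0.15225 / 0.68027.
⟨V⟩ = -0.22381.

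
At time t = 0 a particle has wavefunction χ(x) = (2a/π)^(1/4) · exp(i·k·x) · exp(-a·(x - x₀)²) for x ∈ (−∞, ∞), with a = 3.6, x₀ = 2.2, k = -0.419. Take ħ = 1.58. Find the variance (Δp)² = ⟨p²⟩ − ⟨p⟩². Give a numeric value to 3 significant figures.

Compute ⟨p⟩ and ⟨p²⟩ separately; (Δp)² = ⟨p²⟩ − ⟨p⟩².
Gaussian moments (u = x − x₀): ∫u^(2j)·e^(−2au²) du = (2j−1)!!/(4a)^j · √(π/(2a)), odd powers integrate to 0; here √(π/(2a)) = 0.66055. Derivatives: χ′ = (ik − 2au)·χ, χ″ = ((ik − 2au)² − 2a)·χ; the odd-in-u pieces drop out.
⟨p⟩ = -0.66202 and ⟨p²⟩ = 9.4253.
(Δp)² = 9.4253 − (-0.66202)² = 8.9870.

8.99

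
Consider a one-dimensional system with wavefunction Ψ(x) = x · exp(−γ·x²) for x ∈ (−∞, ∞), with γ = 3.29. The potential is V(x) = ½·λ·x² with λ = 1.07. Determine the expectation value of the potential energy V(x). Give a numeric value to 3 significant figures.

0.122

⟨V⟩ = ∫ V(x)·|Ψ|² dx / ∫|Ψ|² dx.
Expand each integrand as polynomial × e^(−2γx²) and use ∫x^(2j)·e^(−2γx²) dx = (2j−1)!!/(4γ)^j · √(π/(2γ)), odd powers → 0; here √(π/(2γ)) = 0.69097.
State is unnormalized: ∫|Ψ|² dx = 0.052506, and ∫Ψ*·V(x)·Ψ dx = 0.0064036, so ⟨V⟩ = 0.0064036 / 0.052506.
⟨V⟩ = 0.12196.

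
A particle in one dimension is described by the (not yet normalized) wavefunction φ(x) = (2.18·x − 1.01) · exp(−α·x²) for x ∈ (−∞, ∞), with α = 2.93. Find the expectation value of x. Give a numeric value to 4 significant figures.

-0.2636

⟨x⟩ = ∫ x·|φ|² dx / ∫|φ|² dx (integrals over the domain).
Expand each integrand as polynomial × e^(−2αx²) and use ∫x^(2j)·e^(−2αx²) dx = (2j−1)!!/(4α)^j · √(π/(2α)), odd powers → 0; here √(π/(2α)) = 0.73219.
State is unnormalized: ∫|φ|² dx = 1.0438, and ∫φ*·x·φ dx = -0.27511, so ⟨x⟩ = -0.27511 / 1.0438.
⟨x⟩ = -0.26356.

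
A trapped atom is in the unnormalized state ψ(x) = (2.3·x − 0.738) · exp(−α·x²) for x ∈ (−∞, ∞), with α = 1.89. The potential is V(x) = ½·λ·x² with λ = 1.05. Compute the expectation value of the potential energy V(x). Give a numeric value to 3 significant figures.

⟨V⟩ = ∫ V(x)·|ψ|² dx / ∫|ψ|² dx.
Expand each integrand as polynomial × e^(−2αx²) and use ∫x^(2j)·e^(−2αx²) dx = (2j−1)!!/(4α)^j · √(π/(2α)), odd powers → 0; here √(π/(2α)) = 0.91165.
State is unnormalized: ∫|ψ|² dx = 1.1344, and ∫ψ*·V(x)·ψ dx = 0.16738, so ⟨V⟩ = 0.16738 / 1.1344.
⟨V⟩ = 0.14754.

0.148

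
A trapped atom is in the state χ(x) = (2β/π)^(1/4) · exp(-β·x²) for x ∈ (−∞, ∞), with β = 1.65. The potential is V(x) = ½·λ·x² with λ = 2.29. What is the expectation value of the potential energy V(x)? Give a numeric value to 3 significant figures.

0.173

⟨V⟩ = ∫ V(x)·|χ|² dx.
Gaussian moments: ∫x^(2j)·e^(−2βx²) dx = (2j−1)!!/(4β)^j · √(π/(2β)), odd powers integrate to 0; here √(π/(2β)) = 0.97570.
⟨V⟩ = 0.17348.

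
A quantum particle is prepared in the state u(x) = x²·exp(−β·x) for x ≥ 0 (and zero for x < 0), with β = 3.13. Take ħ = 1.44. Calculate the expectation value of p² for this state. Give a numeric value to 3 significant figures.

6.77

p² u = −ħ² d²u/dx²; ⟨p²⟩ = −ħ² ∫ u*·u'' dx / ∫|u|² dx.
Differentiate x²·exp(−β·x) with the product rule; every integrand then reduces to terms xʲ·e^(−2βx) on [0, ∞), with ∫₀^∞ xʲ·e^(−2βx) dx = j!/(2β)^(j+1).
State is unnormalized: ∫|u|² dx = 0.0024965, and ∫u*·(−ħ² u'') dx = 0.016906, so ⟨p²⟩ = 0.016906 / 0.0024965.
⟨p²⟩ = 6.7716.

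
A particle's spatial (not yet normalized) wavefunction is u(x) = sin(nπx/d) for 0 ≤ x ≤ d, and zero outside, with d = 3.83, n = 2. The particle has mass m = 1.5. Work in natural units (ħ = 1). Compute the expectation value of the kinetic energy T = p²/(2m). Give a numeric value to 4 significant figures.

0.8971

T = −(ħ²/2m) d²/dx², so ⟨T⟩ = −(ħ²/2m) ∫ u*·u'' dx / ∫|u|² dx; with m = 1.5.
d/dx sin(nπx/d) = (nπ/d)·cos(nπx/d) and d²/dx² sin(nπx/d) = −(nπ/d)²·sin(nπx/d); on 0 ≤ x ≤ d, ∫sin²(nπx/d) dx = d/2 and ∫sin(nπx/d)·cos(nπx/d) dx = 0.
State is unnormalized: ∫|u|² dx = 1.9150, and ∫u*·(−ħ²/2m · u'') dx = 1.7179, so ⟨T⟩ = 1.7179 / 1.9150.
⟨T⟩ = 0.89710.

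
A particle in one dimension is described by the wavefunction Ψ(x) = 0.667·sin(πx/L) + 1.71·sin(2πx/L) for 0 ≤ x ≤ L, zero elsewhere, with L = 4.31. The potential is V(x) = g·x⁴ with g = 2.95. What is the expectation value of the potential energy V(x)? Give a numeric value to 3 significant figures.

89.9

⟨V⟩ = ∫ V(x)·|Ψ|² dx / ∫|Ψ|² dx.
On 0 ≤ x ≤ L (j ≠ l): ∫sin²(jπx/L) dx = L/2, ∫sin(jπx/L)·sin(lπx/L) dx = 0; diagonal moments ∫x·sin²(jπx/L) dx = L²/4, ∫x²·sin²(jπx/L) dx = L³·(1/6 − 1/(4j²π²)); cross terms ∫x·sin(jπx/L)·sin(lπx/L) dx = 0 for j + l even and −4jlL²/(π²(j² − l²)²) for j + l odd, ∫x²·sin(jπx/L)·sin(lπx/L) dx = (−1)^(j+l)·4jlL³/(π²(j² − l²)²); higher powers the same way via product-to-sum and parts.
State is unnormalized: ∫|Ψ|² dx = 7.2602, and ∫Ψ*·V(x)·Ψ dx = 652.91, so ⟨V⟩ = 652.91 / 7.2602.
⟨V⟩ = 89.930.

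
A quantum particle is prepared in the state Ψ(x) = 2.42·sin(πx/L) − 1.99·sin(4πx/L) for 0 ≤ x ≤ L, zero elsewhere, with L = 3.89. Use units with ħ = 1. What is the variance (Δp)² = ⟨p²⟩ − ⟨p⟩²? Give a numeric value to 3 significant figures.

Compute ⟨p⟩ and ⟨p²⟩ separately; (Δp)² = ⟨p²⟩ − ⟨p⟩².
d²/dx² sin(jπx/L) = −(jπ/L)²·sin(jπx/L); on 0 ≤ x ≤ L, ∫sin²(jπx/L) dx = L/2 and ∫sin(jπx/L)·sin(lπx/L) dx = 0 for j ≠ l, so only diagonal terms survive in ∫|Ψ|² and ∫Ψ·Ψ″; ∫Ψ·Ψ′ dx = [Ψ²/2] between the walls = 0.
Normalization: ∫|Ψ|² dx = 19.093.
⟨p⟩ = 0.0000 and ⟨p²⟩ = 4.5990.
(Δp)² = 4.5990 − (0.0000)² = 4.5990.

4.60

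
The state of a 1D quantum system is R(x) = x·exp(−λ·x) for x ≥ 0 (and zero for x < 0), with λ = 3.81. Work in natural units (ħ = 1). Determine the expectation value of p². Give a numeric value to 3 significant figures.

p² R = −ħ² d²R/dx²; ⟨p²⟩ = −ħ² ∫ R*·R'' dx / ∫|R|² dx.
Differentiate x·exp(−λ·x) with the product rule; every integrand then reduces to terms xʲ·e^(−2λx) on [0, ∞), with ∫₀^∞ xʲ·e^(−2λx) dx = j!/(2λ)^(j+1).
State is unnormalized: ∫|R|² dx = 0.0045203, and ∫R*·(−ħ² R'') dx = 0.065617, so ⟨p²⟩ = 0.065617 / 0.0045203.
⟨p²⟩ = 14.516.

14.5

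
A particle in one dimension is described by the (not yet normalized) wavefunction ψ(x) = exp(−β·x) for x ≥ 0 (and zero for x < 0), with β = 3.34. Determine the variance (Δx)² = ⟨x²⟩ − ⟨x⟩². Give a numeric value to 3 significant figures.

0.0224

Compute ⟨x⟩ and ⟨x²⟩ separately, then (Δx)² = ⟨x²⟩ − ⟨x⟩².
Every integrand reduces to terms xʲ·e^(−2βx) on [0, ∞); use ∫₀^∞ xʲ·e^(−2βx) dx = j!/(2β)^(j+1).
Normalization: ∫|ψ|² dx = 0.14970.
⟨x⟩ = 0.14970 and ⟨x²⟩ = 0.044821.
(Δx)² = 0.044821 − (0.14970)² = 0.022410.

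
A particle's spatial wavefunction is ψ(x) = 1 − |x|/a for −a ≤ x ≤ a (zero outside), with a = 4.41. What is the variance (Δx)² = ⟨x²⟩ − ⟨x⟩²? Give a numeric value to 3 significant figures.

1.94

Compute ⟨x⟩ and ⟨x²⟩ separately, then (Δx)² = ⟨x²⟩ − ⟨x⟩².
ψ is even, so ∫ over [−a, a] = 2∫₀ᵃ with ψ = 1 − x/a there: ∫₀ᵃ (1 − x/a)² dx = a/3, ∫₀ᵃ x²(1 − x/a)² dx = a³/30, ∫₀ᵃ x⁴(1 − x/a)² dx = a⁵/105.
Normalization: ∫|ψ|² dx = 2.9400.
⟨x⟩ = 0.0000 and ⟨x²⟩ = 1.9448.
(Δx)² = 1.9448 − (0.0000)² = 1.9448.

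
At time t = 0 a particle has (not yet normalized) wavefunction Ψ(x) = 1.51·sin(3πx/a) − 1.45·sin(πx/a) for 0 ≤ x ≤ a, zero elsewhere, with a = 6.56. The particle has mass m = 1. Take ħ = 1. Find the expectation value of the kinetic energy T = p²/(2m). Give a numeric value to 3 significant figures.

T = −(ħ²/2m) d²/dx², so ⟨T⟩ = −(ħ²/2m) ∫ Ψ*·Ψ'' dx / ∫|Ψ|² dx; with m = 1.
d²/dx² sin(jπx/a) = −(jπ/a)²·sin(jπx/a); on 0 ≤ x ≤ a, ∫sin²(jπx/a) dx = a/2 and ∫sin(jπx/a)·sin(lπx/a) dx = 0 for j ≠ l, so only diagonal terms survive in ∫|Ψ|² and ∫Ψ·Ψ″; ∫Ψ·Ψ′ dx = [Ψ²/2] between the walls = 0.
State is unnormalized: ∫|Ψ|² dx = 14.375, and ∫Ψ*·(−ħ²/2m · Ψ'') dx = 8.5093, so ⟨T⟩ = 8.5093 / 14.375.
⟨T⟩ = 0.59195.

0.592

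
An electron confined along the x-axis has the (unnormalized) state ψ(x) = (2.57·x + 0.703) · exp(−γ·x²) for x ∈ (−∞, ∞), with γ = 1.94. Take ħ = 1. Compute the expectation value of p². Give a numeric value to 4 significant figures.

4.395

p² ψ = −ħ² d²ψ/dx²; ⟨p²⟩ = −ħ² ∫ ψ*·ψ'' dx / ∫|ψ|² dx.
Expand each integrand as polynomial × e^(−2γx²) and use ∫x^(2j)·e^(−2γx²) dx = (2j−1)!!/(4γ)^j · √(π/(2γ)), odd powers → 0; here √(π/(2γ)) = 0.89983. Differentiate with the product rule, d/dx e^(−γx²) = −2γx·e^(−γx²).
State is unnormalized: ∫|ψ|² dx = 1.2106, and ∫ψ*·(−ħ² ψ'') dx = 5.3202, so ⟨p²⟩ = 5.3202 / 1.2106.
⟨p²⟩ = 4.3947.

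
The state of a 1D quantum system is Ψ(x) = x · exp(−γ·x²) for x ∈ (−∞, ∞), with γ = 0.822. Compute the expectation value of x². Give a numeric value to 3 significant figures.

⟨x²⟩ = ∫ x²·|Ψ|² dx / ∫|Ψ|² dx (integrals over the domain).
Expand each integrand as polynomial × e^(−2γx²) and use ∫x^(2j)·e^(−2γx²) dx = (2j−1)!!/(4γ)^j · √(π/(2γ)), odd powers → 0; here √(π/(2γ)) = 1.3824.
State is unnormalized: ∫|Ψ|² dx = 0.42043, and ∫Ψ*·x²·Ψ dx = 0.38360, so ⟨x²⟩ = 0.38360 / 0.42043.
⟨x²⟩ = 0.91241.

0.912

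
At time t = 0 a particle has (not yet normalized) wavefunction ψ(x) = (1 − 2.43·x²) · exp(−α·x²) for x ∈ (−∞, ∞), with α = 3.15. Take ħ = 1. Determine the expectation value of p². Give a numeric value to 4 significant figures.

p² ψ = −ħ² d²ψ/dx²; ⟨p²⟩ = −ħ² ∫ ψ*·ψ'' dx / ∫|ψ|² dx.
Expand each integrand as polynomial × e^(−2αx²) and use ∫x^(2j)·e^(−2αx²) dx = (2j−1)!!/(4α)^j · √(π/(2α)), odd powers → 0; here √(π/(2α)) = 0.70616. Differentiate with the product rule, d/dx e^(−αx²) = −2αx·e^(−αx²).
State is unnormalized: ∫|ψ|² dx = 0.51258, and ∫ψ*·(−ħ² ψ'') dx = 3.6615, so ⟨p²⟩ = 3.6615 / 0.51258.
⟨p²⟩ = 7.1434.

7.143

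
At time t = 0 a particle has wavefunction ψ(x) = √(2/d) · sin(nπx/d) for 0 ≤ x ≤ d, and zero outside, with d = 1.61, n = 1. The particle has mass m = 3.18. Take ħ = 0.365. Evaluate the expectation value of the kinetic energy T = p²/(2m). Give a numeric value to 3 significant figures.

T = −(ħ²/2m) d²/dx², so ⟨T⟩ = −(ħ²/2m) ∫ ψ*·ψ'' dx; with m = 3.18.
d/dx sin(nπx/d) = (nπ/d)·cos(nπx/d) and d²/dx² sin(nπx/d) = −(nπ/d)²·sin(nπx/d); on 0 ≤ x ≤ d, ∫sin²(nπx/d) dx = d/2 and ∫sin(nπx/d)·cos(nπx/d) dx = 0.
⟨T⟩ = 0.079758.

0.0798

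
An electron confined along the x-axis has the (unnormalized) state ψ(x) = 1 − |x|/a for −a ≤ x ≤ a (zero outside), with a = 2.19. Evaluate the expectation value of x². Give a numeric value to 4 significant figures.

0.4796

⟨x²⟩ = ∫ x²·|ψ|² dx / ∫|ψ|² dx (integrals over the domain).
ψ is even, so ∫ over [−a, a] = 2∫₀ᵃ with ψ = 1 − x/a there: ∫₀ᵃ (1 − x/a)² dx = a/3, ∫₀ᵃ x²(1 − x/a)² dx = a³/30, ∫₀ᵃ x⁴(1 − x/a)² dx = a⁵/105.
State is unnormalized: ∫|ψ|² dx = 1.4600, and ∫ψ*·x²·ψ dx = 0.70023, so ⟨x²⟩ = 0.70023 / 1.4600.
⟨x²⟩ = 0.47961.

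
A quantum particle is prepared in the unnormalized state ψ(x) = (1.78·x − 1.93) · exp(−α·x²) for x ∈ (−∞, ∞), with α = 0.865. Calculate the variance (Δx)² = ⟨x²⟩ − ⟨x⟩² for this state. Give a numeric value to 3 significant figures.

0.220

Compute ⟨x⟩ and ⟨x²⟩ separately, then (Δx)² = ⟨x²⟩ − ⟨x⟩².
Expand each integrand as polynomial × e^(−2αx²) and use ∫x^(2j)·e^(−2αx²) dx = (2j−1)!!/(4α)^j · √(π/(2α)), odd powers → 0; here √(π/(2α)) = 1.3476.
Normalization: ∫|ψ|² dx = 6.2536.
⟨x⟩ = -0.42791 and ⟨x²⟩ = 0.40308.
(Δx)² = 0.40308 − (-0.42791)² = 0.21997.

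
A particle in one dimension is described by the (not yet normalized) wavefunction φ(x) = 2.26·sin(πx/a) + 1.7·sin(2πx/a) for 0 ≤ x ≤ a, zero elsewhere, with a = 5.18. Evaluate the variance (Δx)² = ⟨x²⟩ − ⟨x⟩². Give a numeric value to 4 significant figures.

Compute ⟨x⟩ and ⟨x²⟩ separately, then (Δx)² = ⟨x²⟩ − ⟨x⟩².
On 0 ≤ x ≤ a (j ≠ l): ∫sin²(jπx/a) dx = a/2, ∫sin(jπx/a)·sin(lπx/a) dx = 0; diagonal moments ∫x·sin²(jπx/a) dx = a²/4, ∫x²·sin²(jπx/a) dx = a³·(1/6 − 1/(4j²π²)); cross terms ∫x·sin(jπx/a)·sin(lπx/a) dx = 0 for j + l even and −4jla²/(π²(j² − l²)²) for j + l odd, ∫x²·sin(jπx/a)·sin(lπx/a) dx = (−1)^(j+l)·4jla³/(π²(j² − l²)²); higher powers the same way via product-to-sum and parts.
Normalization: ∫|φ|² dx = 20.714.
⟨x⟩ = 1.6935 and ⟨x²⟩ = 3.3095.
(Δx)² = 3.3095 − (1.6935)² = 0.44144.

0.4414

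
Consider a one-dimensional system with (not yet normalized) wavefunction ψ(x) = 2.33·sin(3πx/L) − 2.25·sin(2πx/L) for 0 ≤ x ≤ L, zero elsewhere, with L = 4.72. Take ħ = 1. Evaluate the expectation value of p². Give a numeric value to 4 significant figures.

2.918

p² ψ = −ħ² d²ψ/dx²; ⟨p²⟩ = −ħ² ∫ ψ*·ψ'' dx / ∫|ψ|² dx.
d²/dx² sin(jπx/L) = −(jπ/L)²·sin(jπx/L); on 0 ≤ x ≤ L, ∫sin²(jπx/L) dx = L/2 and ∫sin(jπx/L)·sin(lπx/L) dx = 0 for j ≠ l, so only diagonal terms survive in ∫|ψ|² and ∫ψ·ψ″; ∫ψ·ψ′ dx = [ψ²/2] between the walls = 0.
State is unnormalized: ∫|ψ|² dx = 24.760, and ∫ψ*·(−ħ² ψ'') dx = 72.255, so ⟨p²⟩ = 72.255 / 24.760.
⟨p²⟩ = 2.9183.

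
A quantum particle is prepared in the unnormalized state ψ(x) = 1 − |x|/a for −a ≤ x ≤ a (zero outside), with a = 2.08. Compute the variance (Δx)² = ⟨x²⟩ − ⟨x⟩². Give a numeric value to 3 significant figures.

0.433

Compute ⟨x⟩ and ⟨x²⟩ separately, then (Δx)² = ⟨x²⟩ − ⟨x⟩².
ψ is even, so ∫ over [−a, a] = 2∫₀ᵃ with ψ = 1 − x/a there: ∫₀ᵃ (1 − x/a)² dx = a/3, ∫₀ᵃ x²(1 − x/a)² dx = a³/30, ∫₀ᵃ x⁴(1 − x/a)² dx = a⁵/105.
Normalization: ∫|ψ|² dx = 1.3867.
⟨x⟩ = 0.0000 and ⟨x²⟩ = 0.43264.
(Δx)² = 0.43264 − (0.0000)² = 0.43264.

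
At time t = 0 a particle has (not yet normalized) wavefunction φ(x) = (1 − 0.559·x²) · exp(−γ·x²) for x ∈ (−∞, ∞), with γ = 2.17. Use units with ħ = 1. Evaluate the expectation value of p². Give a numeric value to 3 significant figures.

p² φ = −ħ² d²φ/dx²; ⟨p²⟩ = −ħ² ∫ φ*·φ'' dx / ∫|φ|² dx.
Expand each integrand as polynomial × e^(−2γx²) and use ∫x^(2j)·e^(−2γx²) dx = (2j−1)!!/(4γ)^j · √(π/(2γ)), odd powers → 0; here √(π/(2γ)) = 0.85081. Differentiate with the product rule, d/dx e^(−γx²) = −2γx·e^(−γx²).
State is unnormalized: ∫|φ|² dx = 0.75181, and ∫φ*·(−ħ² φ'') dx = 2.1376, so ⟨p²⟩ = 2.1376 / 0.75181.
⟨p²⟩ = 2.8434.

2.84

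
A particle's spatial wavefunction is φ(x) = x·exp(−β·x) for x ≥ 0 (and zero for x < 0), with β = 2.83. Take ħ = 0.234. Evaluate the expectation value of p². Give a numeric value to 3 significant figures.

p² φ = −ħ² d²φ/dx²; ⟨p²⟩ = −ħ² ∫ φ*·φ'' dx / ∫|φ|² dx.
Differentiate x·exp(−β·x) with the product rule; every integrand then reduces to terms xʲ·e^(−2βx) on [0, ∞), with ∫₀^∞ xʲ·e^(−2βx) dx = j!/(2β)^(j+1).
State is unnormalized: ∫|φ|² dx = 0.011030, and ∫φ*·(−ħ² φ'') dx = 0.0048371, so ⟨p²⟩ = 0.0048371 / 0.011030.
⟨p²⟩ = 0.43854.

0.439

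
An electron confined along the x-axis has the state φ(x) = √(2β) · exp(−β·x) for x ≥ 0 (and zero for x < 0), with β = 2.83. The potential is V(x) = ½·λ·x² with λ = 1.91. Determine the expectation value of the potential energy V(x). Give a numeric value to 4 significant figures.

⟨V⟩ = ∫ V(x)·|φ|² dx.
Every integrand reduces to terms xʲ·e^(−2βx) on [0, ∞); use ∫₀^∞ xʲ·e^(−2βx) dx = j!/(2β)^(j+1).
⟨V⟩ = 0.059621.

0.05962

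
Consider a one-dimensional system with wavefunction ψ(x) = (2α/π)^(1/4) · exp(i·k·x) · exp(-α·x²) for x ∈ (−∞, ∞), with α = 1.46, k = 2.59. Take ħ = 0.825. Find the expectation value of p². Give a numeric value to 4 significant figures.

5.559

p² ψ = −ħ² d²ψ/dx²; ⟨p²⟩ = −ħ² ∫ ψ*·ψ'' dx.
Gaussian moments: ∫x^(2j)·e^(−2αx²) dx = (2j−1)!!/(4α)^j · √(π/(2α)), odd powers integrate to 0; here √(π/(2α)) = 1.0373. Derivatives: ψ′ = (ik − 2αx)·ψ, ψ″ = ((ik − 2αx)² − 2α)·ψ; the odd-in-x pieces drop out.
⟨p²⟩ = 5.5594.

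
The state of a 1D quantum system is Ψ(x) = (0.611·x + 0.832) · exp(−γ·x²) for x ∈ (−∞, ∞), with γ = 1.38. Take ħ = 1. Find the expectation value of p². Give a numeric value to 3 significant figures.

p² Ψ = −ħ² d²Ψ/dx²; ⟨p²⟩ = −ħ² ∫ Ψ*·Ψ'' dx / ∫|Ψ|² dx.
Expand each integrand as polynomial × e^(−2γx²) and use ∫x^(2j)·e^(−2γx²) dx = (2j−1)!!/(4γ)^j · √(π/(2γ)), odd powers → 0; here √(π/(2γ)) = 1.0669. Differentiate with the product rule, d/dx e^(−γx²) = −2γx·e^(−γx²).
State is unnormalized: ∫|Ψ|² dx = 0.81068, and ∫Ψ*·(−ħ² Ψ'') dx = 1.3179, so ⟨p²⟩ = 1.3179 / 0.81068.
⟨p²⟩ = 1.6257.

1.63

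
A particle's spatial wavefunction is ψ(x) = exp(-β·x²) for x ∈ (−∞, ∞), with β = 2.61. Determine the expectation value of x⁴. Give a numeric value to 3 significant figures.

0.0275

⟨x⁴⟩ = ∫ x⁴·|ψ|² dx / ∫|ψ|² dx (integrals over the domain).
Gaussian moments: ∫x^(2j)·e^(−2βx²) dx = (2j−1)!!/(4β)^j · √(π/(2β)), odd powers integrate to 0; here √(π/(2β)) = 0.77578.
State is unnormalized: ∫|ψ|² dx = 0.77578, and ∫ψ*·x⁴·ψ dx = 0.021353, so ⟨x⁴⟩ = 0.021353 / 0.77578.
⟨x⁴⟩ = 0.027525.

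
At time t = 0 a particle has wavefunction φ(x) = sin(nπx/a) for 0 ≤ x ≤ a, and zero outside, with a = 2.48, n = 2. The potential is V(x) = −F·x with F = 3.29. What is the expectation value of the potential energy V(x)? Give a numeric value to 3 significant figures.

⟨V⟩ = ∫ V(x)·|φ|² dx / ∫|φ|² dx.
With sin²θ = (1 − cos2θ)/2 on 0 ≤ x ≤ a: ∫sin²(nπx/a) dx = a/2, ∫x·sin²(nπx/a) dx = a²/4, ∫x²·sin²(nπx/a) dx = a³·(1/6 − 1/(4n²π²)); higher powers xᵏ the same way, integrating xᵏ·cos(2nπx/a) by parts.
State is unnormalized: ∫|φ|² dx = 1.2400, and ∫φ*·V(x)·φ dx = -5.0587, so ⟨V⟩ = -5.0587 / 1.2400.
⟨V⟩ = -4.0796.

-4.08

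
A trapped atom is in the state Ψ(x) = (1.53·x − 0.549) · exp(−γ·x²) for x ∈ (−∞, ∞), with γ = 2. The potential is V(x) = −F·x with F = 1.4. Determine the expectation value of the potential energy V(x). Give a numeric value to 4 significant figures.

⟨V⟩ = ∫ V(x)·|Ψ|² dx / ∫|Ψ|² dx.
Expand each integrand as polynomial × e^(−2γx²) and use ∫x^(2j)·e^(−2γx²) dx = (2j−1)!!/(4γ)^j · √(π/(2γ)), odd powers → 0; here √(π/(2γ)) = 0.88623.
State is unnormalized: ∫|Ψ|² dx = 0.52643, and ∫Ψ*·V(x)·Ψ dx = 0.26054, so ⟨V⟩ = 0.26054 / 0.52643.
⟨V⟩ = 0.49492.

0.4949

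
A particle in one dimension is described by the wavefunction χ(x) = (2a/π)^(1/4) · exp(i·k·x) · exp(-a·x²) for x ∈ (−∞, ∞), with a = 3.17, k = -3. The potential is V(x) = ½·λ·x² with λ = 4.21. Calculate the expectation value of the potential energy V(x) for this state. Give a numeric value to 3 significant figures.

⟨V⟩ = ∫ V(x)·|χ|² dx.
Gaussian moments: ∫x^(2j)·e^(−2ax²) dx = (2j−1)!!/(4a)^j · √(π/(2a)), odd powers integrate to 0; here √(π/(2a)) = 0.70393.
⟨V⟩ = 0.16601.

0.166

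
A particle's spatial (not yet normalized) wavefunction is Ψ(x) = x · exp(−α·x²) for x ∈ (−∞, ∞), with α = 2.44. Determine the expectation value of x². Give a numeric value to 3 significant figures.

0.307

⟨x²⟩ = ∫ x²·|Ψ|² dx / ∫|Ψ|² dx (integrals over the domain).
Expand each integrand as polynomial × e^(−2αx²) and use ∫x^(2j)·e^(−2αx²) dx = (2j−1)!!/(4α)^j · √(π/(2α)), odd powers → 0; here √(π/(2α)) = 0.80235.
State is unnormalized: ∫|Ψ|² dx = 0.082208, and ∫Ψ*·x²·Ψ dx = 0.025269, so ⟨x²⟩ = 0.025269 / 0.082208.
⟨x²⟩ = 0.30738.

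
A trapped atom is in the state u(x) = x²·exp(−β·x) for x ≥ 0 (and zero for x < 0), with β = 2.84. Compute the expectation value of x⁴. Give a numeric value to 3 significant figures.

⟨x⁴⟩ = ∫ x⁴·|u|² dx / ∫|u|² dx (integrals over the domain).
Every integrand reduces to terms xʲ·e^(−2βx) on [0, ∞); use ∫₀^∞ xʲ·e^(−2βx) dx = j!/(2β)^(j+1).
State is unnormalized: ∫|u|² dx = 0.0040595, and ∫u*·x⁴·u dx = 0.0065522, so ⟨x⁴⟩ = 0.0065522 / 0.0040595.
⟨x⁴⟩ = 1.6140.

1.61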